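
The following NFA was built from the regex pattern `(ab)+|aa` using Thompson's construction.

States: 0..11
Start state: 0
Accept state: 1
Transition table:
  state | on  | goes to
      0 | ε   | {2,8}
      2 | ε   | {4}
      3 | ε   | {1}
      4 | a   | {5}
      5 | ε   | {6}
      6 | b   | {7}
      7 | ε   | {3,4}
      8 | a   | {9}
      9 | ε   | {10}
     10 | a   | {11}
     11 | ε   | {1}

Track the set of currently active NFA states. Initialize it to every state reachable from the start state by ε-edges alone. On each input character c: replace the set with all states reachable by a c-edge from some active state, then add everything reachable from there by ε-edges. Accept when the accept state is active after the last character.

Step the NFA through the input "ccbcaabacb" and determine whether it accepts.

Answer: REJECT

Steps:
initial (ε-close {0}): {0,2,4,8}
'c' @ 1: {}  — dead — no transitions
rest 'cbcaabacb' ignored (set empty)
after full input: {}  (accept=1 not in)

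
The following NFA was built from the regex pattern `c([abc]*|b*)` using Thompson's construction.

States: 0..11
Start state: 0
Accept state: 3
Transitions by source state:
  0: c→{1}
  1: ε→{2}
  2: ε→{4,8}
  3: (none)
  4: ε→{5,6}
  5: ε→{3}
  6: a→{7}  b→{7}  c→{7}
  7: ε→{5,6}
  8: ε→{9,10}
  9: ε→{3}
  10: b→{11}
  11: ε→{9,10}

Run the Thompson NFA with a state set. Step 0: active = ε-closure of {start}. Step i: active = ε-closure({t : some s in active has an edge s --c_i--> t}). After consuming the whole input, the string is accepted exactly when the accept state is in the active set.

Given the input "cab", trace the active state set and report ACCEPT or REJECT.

Answer: ACCEPT

Derivation:
initial (ε-close {0}): {0}
'c' @ 1: {1,2,3,4,5,6,8,9,10}  (accept∈set)
'a' @ 2: {3,5,6,7}  (accept∈set)
'b' @ 3: {3,5,6,7}  (accept∈set)
after full input: {3,5,6,7}  (accept=3 in)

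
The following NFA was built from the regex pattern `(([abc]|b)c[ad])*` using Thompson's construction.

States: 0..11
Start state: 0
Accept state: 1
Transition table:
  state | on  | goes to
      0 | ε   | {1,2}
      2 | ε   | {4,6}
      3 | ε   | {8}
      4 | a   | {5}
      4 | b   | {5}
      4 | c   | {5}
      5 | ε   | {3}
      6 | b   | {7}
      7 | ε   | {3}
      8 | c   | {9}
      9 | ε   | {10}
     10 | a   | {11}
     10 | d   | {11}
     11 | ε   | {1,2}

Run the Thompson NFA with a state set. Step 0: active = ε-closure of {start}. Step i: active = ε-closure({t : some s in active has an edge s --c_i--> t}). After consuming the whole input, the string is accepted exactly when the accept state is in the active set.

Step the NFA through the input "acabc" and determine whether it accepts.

S₀ = ε-closure({0}) = {0,1,2,4,6}
'a' @ 1: {3,5,8}
'c' @ 2: {9,10}
'a' @ 3: {1,2,4,6,11}  [accepting]
'b' @ 4: {3,5,7,8}
'c' @ 5: {9,10}
final: {9,10}; accept 1 not in set

Answer: REJECT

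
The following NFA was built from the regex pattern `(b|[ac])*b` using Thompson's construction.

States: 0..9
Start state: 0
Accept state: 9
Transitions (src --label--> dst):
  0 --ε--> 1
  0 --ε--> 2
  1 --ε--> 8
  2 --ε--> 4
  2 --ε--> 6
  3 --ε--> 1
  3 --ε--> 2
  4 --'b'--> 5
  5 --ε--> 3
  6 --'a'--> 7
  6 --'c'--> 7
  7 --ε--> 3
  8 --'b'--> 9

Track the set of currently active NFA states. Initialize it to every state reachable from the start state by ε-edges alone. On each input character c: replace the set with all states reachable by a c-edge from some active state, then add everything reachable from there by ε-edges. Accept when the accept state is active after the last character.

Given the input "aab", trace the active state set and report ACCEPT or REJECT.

start: ε-closure({0}) = {0,1,2,4,6,8}
'a' @ 1: {1,2,3,4,6,7,8}
'a' @ 2: {1,2,3,4,6,7,8}
'b' @ 3: {1,2,3,4,5,6,8,9}  [accepting]
end set {1,2,3,4,5,6,8,9} — state 9 in

Answer: ACCEPT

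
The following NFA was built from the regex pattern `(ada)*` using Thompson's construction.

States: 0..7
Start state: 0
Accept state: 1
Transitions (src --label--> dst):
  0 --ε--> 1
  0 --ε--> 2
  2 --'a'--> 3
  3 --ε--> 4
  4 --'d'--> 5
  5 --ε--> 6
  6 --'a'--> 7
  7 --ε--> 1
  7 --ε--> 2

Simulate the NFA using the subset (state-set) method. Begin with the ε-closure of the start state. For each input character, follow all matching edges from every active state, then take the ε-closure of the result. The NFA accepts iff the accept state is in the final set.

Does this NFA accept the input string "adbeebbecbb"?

Answer: REJECT

Trace:
initial (ε-close {0}): {0,1,2}
'a' @ 1: {3,4}
'd' @ 2: {5,6}
'b' @ 3: {}  — no active states
rest 'eebbecbb' ignored (set empty)
final: {}; accept 1 not in set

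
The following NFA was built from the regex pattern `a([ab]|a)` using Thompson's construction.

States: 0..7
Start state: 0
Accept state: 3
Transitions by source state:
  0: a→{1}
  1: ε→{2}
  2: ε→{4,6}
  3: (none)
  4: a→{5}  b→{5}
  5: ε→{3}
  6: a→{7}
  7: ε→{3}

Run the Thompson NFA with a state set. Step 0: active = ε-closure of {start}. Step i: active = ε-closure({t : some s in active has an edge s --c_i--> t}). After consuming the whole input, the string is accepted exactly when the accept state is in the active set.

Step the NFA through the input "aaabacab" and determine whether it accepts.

initial (ε-close {0}): {0}
'a' @ 1: {1,2,4,6}
'a' @ 2: {3,5,7}  [accepting]
'a' @ 3: {}  — dead — no transitions
rest 'bacab' ignored (set empty)
final: {}; accept 3 not in set

Answer: REJECT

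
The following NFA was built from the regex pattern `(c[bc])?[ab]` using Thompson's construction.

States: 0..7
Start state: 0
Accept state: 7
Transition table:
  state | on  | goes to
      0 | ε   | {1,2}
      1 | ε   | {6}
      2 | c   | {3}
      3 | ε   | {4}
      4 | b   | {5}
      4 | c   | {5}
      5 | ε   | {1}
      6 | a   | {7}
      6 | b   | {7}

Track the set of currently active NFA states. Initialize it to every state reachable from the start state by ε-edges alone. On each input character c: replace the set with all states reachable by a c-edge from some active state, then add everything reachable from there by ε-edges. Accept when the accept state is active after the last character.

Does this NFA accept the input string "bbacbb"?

S₀ = ε-closure({0}) = {0,1,2,6}
'b' @ 1: {7}  ✓accept
'b' @ 2: {}  — state set empty
rest 'acbb' ignored (set empty)
end set {} — state 7 not in

Answer: REJECT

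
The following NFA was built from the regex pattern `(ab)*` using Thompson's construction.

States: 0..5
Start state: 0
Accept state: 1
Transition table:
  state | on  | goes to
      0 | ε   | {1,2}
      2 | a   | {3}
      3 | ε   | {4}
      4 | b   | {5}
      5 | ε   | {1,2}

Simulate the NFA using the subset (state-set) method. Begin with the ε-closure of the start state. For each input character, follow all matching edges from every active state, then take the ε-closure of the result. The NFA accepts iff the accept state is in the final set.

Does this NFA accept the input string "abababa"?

initial (ε-close {0}): {0,1,2}
'a' @ 1: {3,4}
'b' @ 2: {1,2,5}  ✓accept
'a' @ 3: {3,4}
'b' @ 4: {1,2,5}  ✓accept
'a' @ 5: {3,4}
'b' @ 6: {1,2,5}  ✓accept
'a' @ 7: {3,4}
final: {3,4}; accept 1 not in set

Answer: REJECT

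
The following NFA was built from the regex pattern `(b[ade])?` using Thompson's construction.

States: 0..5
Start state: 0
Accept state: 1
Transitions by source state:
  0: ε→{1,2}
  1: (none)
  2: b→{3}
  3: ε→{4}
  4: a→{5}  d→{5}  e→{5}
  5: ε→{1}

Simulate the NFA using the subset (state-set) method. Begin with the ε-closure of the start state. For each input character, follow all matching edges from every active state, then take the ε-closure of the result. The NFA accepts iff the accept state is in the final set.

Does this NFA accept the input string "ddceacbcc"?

start: ε-closure({0}) = {0,1,2}
'd' @ 1: {}  — no active states
rest 'dceacbcc' ignored (set empty)
final: {}; accept 1 not in set

Answer: REJECT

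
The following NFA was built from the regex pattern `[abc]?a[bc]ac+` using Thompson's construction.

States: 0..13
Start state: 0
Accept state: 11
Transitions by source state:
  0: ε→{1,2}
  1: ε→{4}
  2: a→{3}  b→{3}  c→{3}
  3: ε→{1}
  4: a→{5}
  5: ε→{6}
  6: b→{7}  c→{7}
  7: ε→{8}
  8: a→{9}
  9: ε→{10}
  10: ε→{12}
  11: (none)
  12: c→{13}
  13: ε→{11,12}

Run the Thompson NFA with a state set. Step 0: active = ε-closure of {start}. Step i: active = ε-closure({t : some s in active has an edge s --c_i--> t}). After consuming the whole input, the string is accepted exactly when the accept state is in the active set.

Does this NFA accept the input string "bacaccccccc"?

Answer: ACCEPT

Derivation:
initial (ε-close {0}): {0,1,2,4}
'b' @ 1: {1,3,4}
'a' @ 2: {5,6}
'c' @ 3: {7,8}
'a' @ 4: {9,10,12}
'c' @ 5: {11,12,13}  ✓accept
'c' @ 6: {11,12,13}  ✓accept
'c' @ 7: {11,12,13}  ✓accept
'c' @ 8: {11,12,13}  ✓accept
'c' @ 9: {11,12,13}  ✓accept
'c' @ 10: {11,12,13}  ✓accept
'c' @ 11: {11,12,13}  ✓accept
end set {11,12,13} — state 11 in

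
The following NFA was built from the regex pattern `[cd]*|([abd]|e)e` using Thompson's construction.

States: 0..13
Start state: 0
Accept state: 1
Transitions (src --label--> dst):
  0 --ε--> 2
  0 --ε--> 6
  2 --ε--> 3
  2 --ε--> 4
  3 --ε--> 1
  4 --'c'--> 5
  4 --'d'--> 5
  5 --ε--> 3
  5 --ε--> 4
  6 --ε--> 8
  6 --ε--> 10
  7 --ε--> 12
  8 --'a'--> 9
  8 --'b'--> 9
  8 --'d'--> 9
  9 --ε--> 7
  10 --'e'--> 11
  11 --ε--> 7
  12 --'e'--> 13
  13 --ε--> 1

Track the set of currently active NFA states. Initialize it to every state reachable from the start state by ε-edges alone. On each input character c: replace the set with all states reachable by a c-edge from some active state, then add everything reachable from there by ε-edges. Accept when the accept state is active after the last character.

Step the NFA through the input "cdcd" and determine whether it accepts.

start: ε-closure({0}) = {0,1,2,3,4,6,8,10}
'c' @ 1: {1,3,4,5}  ✓accept
'd' @ 2: {1,3,4,5}  ✓accept
'c' @ 3: {1,3,4,5}  ✓accept
'd' @ 4: {1,3,4,5}  ✓accept
end set {1,3,4,5} — state 1 in

Answer: ACCEPT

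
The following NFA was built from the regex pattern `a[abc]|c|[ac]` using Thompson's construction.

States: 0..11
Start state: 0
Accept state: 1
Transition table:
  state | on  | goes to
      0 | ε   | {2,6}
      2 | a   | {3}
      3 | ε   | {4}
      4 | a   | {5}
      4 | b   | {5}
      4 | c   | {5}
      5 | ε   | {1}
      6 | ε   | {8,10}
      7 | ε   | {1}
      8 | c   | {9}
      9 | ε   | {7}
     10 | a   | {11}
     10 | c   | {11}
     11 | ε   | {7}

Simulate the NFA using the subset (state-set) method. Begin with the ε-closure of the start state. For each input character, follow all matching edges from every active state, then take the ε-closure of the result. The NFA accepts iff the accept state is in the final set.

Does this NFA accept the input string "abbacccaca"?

Answer: REJECT

Derivation:
start: ε-closure({0}) = {0,2,6,8,10}
'a' @ 1: {1,3,4,7,11}  ✓accept
'b' @ 2: {1,5}  ✓accept
'b' @ 3: {}  — no active states
rest 'acccaca' ignored (set empty)
after full input: {}  (accept=1 not in)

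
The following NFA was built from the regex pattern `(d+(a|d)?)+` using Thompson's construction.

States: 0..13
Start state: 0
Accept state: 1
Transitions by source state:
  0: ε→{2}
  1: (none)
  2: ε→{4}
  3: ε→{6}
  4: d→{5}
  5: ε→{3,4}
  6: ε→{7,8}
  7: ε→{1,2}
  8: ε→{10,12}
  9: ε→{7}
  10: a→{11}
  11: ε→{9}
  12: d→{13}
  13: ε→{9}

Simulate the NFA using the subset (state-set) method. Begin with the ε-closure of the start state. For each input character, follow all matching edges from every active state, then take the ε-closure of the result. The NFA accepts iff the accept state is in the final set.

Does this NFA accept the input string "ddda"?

S₀ = ε-closure({0}) = {0,2,4}
'd' @ 1: {1,2,3,4,5,6,7,8,10,12}  ✓accept
'd' @ 2: {1,2,3,4,5,6,7,8,9,10,12,13}  ✓accept
'd' @ 3: {1,2,3,4,5,6,7,8,9,10,12,13}  ✓accept
'a' @ 4: {1,2,4,7,9,11}  ✓accept
end set {1,2,4,7,9,11} — state 1 in

Answer: ACCEPT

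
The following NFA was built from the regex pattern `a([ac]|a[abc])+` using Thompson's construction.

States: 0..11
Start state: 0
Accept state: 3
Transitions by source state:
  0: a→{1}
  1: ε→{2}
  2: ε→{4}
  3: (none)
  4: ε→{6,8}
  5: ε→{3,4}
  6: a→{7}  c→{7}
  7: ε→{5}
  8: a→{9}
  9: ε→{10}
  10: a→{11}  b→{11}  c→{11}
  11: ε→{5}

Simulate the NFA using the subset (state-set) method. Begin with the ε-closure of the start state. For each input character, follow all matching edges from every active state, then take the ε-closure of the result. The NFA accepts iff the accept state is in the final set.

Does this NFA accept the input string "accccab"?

Answer: ACCEPT

Trace:
start: ε-closure({0}) = {0}
'a' @ 1: {1,2,4,6,8}
'c' @ 2: {3,4,5,6,7,8}  [accepting]
'c' @ 3: {3,4,5,6,7,8}  [accepting]
'c' @ 4: {3,4,5,6,7,8}  [accepting]
'c' @ 5: {3,4,5,6,7,8}  [accepting]
'a' @ 6: {3,4,5,6,7,8,9,10}  [accepting]
'b' @ 7: {3,4,5,6,8,11}  [accepting]
final: {3,4,5,6,8,11}; accept 3 in set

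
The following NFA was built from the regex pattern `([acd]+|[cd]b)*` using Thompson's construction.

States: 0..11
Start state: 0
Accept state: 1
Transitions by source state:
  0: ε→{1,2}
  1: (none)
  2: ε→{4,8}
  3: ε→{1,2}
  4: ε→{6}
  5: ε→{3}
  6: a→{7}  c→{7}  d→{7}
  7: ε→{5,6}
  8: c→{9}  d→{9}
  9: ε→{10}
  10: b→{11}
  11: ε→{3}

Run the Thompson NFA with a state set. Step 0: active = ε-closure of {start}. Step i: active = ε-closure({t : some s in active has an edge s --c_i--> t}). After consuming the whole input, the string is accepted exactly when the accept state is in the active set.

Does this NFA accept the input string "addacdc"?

Answer: ACCEPT

Derivation:
start: ε-closure({0}) = {0,1,2,4,6,8}
'a' @ 1: {1,2,3,4,5,6,7,8}  (accept∈set)
'd' @ 2: {1,2,3,4,5,6,7,8,9,10}  (accept∈set)
'd' @ 3: {1,2,3,4,5,6,7,8,9,10}  (accept∈set)
'a' @ 4: {1,2,3,4,5,6,7,8}  (accept∈set)
'c' @ 5: {1,2,3,4,5,6,7,8,9,10}  (accept∈set)
'd' @ 6: {1,2,3,4,5,6,7,8,9,10}  (accept∈set)
'c' @ 7: {1,2,3,4,5,6,7,8,9,10}  (accept∈set)
end set {1,2,3,4,5,6,7,8,9,10} — state 1 in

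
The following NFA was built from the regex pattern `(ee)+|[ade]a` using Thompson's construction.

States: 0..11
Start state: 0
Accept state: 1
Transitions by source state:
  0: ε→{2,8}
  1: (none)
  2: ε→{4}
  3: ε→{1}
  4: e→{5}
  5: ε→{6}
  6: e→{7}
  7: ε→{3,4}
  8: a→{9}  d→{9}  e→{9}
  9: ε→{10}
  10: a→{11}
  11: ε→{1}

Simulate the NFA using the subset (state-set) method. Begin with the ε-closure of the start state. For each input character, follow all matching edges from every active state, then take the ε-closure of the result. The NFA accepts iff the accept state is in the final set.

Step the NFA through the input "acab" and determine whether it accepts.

initial (ε-close {0}): {0,2,4,8}
'a' @ 1: {9,10}
'c' @ 2: {}  — dead — no transitions
rest 'ab' ignored (set empty)
after full input: {}  (accept=1 not in)

Answer: REJECT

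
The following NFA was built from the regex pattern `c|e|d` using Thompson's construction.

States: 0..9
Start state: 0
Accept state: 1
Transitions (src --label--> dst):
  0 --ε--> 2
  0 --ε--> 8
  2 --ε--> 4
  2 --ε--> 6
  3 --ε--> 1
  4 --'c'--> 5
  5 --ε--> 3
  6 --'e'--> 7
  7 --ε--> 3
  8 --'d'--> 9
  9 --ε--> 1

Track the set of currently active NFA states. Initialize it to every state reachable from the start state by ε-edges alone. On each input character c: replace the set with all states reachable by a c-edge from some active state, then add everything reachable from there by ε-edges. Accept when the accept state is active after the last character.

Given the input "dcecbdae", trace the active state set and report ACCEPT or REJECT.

Answer: REJECT

Trace:
S₀ = ε-closure({0}) = {0,2,4,6,8}
'd' @ 1: {1,9}  [accepting]
'c' @ 2: {}  — dead — no transitions
rest 'ecbdae' ignored (set empty)
end set {} — state 1 not in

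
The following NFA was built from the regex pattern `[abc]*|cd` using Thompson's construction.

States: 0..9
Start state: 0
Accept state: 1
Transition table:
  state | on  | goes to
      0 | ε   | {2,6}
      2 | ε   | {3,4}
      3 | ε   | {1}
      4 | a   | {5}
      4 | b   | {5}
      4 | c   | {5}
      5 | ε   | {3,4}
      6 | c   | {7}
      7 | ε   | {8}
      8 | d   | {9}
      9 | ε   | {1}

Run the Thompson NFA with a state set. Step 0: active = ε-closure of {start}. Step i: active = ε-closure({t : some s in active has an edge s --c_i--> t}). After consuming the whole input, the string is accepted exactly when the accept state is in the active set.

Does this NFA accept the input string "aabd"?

S₀ = ε-closure({0}) = {0,1,2,3,4,6}
'a' @ 1: {1,3,4,5}  (accept∈set)
'a' @ 2: {1,3,4,5}  (accept∈set)
'b' @ 3: {1,3,4,5}  (accept∈set)
'd' @ 4: {}  — dead — no transitions
final: {}; accept 1 not in set

Answer: REJECT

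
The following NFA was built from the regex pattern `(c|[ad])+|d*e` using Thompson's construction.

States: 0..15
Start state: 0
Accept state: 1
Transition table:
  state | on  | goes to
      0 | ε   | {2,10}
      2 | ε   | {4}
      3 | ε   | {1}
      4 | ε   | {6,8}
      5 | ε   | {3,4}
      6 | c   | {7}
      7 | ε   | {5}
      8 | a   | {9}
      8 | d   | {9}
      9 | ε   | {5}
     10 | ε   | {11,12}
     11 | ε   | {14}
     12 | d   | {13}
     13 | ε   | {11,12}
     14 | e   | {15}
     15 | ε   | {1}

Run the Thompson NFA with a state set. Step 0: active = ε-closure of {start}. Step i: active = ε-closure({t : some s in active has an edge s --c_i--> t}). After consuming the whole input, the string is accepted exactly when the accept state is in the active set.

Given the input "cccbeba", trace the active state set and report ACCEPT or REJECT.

Answer: REJECT

Steps:
S₀ = ε-closure({0}) = {0,2,4,6,8,10,11,12,14}
'c' @ 1: {1,3,4,5,6,7,8}  [accepting]
'c' @ 2: {1,3,4,5,6,7,8}  [accepting]
'c' @ 3: {1,3,4,5,6,7,8}  [accepting]
'b' @ 4: {}  — state set empty
rest 'eba' ignored (set empty)
final: {}; accept 1 not in set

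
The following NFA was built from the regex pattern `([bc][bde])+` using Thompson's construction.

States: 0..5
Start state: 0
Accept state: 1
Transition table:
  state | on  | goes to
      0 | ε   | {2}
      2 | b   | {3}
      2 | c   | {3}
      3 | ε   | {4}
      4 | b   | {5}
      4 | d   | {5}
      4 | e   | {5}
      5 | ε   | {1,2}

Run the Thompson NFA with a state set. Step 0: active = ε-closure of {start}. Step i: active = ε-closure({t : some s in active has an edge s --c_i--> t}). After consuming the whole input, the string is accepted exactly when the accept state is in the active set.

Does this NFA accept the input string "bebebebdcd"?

Answer: ACCEPT

Steps:
start: ε-closure({0}) = {0,2}
'b' @ 1: {3,4}
'e' @ 2: {1,2,5}  (accept∈set)
'b' @ 3: {3,4}
'e' @ 4: {1,2,5}  (accept∈set)
'b' @ 5: {3,4}
'e' @ 6: {1,2,5}  (accept∈set)
'b' @ 7: {3,4}
'd' @ 8: {1,2,5}  (accept∈set)
'c' @ 9: {3,4}
'd' @ 10: {1,2,5}  (accept∈set)
final: {1,2,5}; accept 1 in set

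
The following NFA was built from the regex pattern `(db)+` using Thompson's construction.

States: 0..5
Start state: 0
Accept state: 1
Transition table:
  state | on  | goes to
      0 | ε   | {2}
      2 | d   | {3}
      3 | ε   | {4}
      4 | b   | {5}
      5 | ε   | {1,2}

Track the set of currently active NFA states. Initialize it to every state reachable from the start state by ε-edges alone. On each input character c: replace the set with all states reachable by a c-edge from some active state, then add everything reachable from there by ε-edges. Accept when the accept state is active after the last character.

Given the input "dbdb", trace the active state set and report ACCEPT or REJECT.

S₀ = ε-closure({0}) = {0,2}
'd' @ 1: {3,4}
'b' @ 2: {1,2,5}  ✓accept
'd' @ 3: {3,4}
'b' @ 4: {1,2,5}  ✓accept
final: {1,2,5}; accept 1 in set

Answer: ACCEPT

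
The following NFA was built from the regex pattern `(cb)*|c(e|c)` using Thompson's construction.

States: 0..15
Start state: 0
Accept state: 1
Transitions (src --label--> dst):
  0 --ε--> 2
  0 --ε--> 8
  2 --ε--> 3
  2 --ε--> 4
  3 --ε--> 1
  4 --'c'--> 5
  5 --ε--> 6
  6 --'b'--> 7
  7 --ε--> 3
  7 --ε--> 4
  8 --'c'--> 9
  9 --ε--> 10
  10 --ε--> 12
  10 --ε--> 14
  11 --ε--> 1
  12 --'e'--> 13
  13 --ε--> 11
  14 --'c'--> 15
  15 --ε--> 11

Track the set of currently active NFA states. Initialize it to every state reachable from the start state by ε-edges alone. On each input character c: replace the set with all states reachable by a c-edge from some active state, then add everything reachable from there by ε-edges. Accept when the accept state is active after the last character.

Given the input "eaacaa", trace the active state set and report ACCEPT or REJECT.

Answer: REJECT

Derivation:
start: ε-closure({0}) = {0,1,2,3,4,8}
'e' @ 1: {}  — state set empty
rest 'aacaa' ignored (set empty)
final: {}; accept 1 not in set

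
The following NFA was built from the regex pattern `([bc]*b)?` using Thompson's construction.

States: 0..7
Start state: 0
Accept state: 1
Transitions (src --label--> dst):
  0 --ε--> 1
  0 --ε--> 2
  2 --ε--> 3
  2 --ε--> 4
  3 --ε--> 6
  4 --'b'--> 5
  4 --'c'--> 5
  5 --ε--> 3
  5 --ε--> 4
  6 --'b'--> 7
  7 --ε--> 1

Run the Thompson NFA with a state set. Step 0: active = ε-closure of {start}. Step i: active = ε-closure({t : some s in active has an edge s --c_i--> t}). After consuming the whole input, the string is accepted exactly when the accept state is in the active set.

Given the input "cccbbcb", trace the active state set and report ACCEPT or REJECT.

Answer: ACCEPT

Trace:
initial (ε-close {0}): {0,1,2,3,4,6}
'c' @ 1: {3,4,5,6}
'c' @ 2: {3,4,5,6}
'c' @ 3: {3,4,5,6}
'b' @ 4: {1,3,4,5,6,7}  (accept∈set)
'b' @ 5: {1,3,4,5,6,7}  (accept∈set)
'c' @ 6: {3,4,5,6}
'b' @ 7: {1,3,4,5,6,7}  (accept∈set)
after full input: {1,3,4,5,6,7}  (accept=1 in)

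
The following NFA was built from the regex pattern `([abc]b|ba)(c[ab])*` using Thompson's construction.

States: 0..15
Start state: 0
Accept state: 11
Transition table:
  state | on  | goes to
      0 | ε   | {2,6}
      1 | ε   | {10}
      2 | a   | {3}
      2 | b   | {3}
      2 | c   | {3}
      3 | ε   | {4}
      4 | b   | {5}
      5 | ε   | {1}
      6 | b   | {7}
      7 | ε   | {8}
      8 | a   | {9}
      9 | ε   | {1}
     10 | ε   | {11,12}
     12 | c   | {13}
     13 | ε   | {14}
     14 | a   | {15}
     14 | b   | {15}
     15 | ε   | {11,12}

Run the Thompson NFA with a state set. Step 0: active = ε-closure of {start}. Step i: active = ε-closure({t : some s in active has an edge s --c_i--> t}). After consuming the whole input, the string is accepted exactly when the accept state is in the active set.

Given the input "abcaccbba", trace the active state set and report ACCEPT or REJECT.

Answer: REJECT

Trace:
start: ε-closure({0}) = {0,2,6}
'a' @ 1: {3,4}
'b' @ 2: {1,5,10,11,12}  [accepting]
'c' @ 3: {13,14}
'a' @ 4: {11,12,15}  [accepting]
'c' @ 5: {13,14}
'c' @ 6: {}  — dead — no transitions
rest 'bba' ignored (set empty)
end set {} — state 11 not in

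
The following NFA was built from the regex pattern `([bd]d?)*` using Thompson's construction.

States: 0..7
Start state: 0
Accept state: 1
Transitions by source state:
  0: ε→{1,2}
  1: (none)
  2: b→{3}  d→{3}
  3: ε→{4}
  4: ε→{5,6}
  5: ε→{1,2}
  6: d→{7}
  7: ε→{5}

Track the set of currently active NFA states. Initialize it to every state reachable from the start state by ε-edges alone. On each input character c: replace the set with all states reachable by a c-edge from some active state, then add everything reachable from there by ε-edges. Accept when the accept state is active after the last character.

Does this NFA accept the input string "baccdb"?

S₀ = ε-closure({0}) = {0,1,2}
'b' @ 1: {1,2,3,4,5,6}  ✓accept
'a' @ 2: {}  — state set empty
rest 'ccdb' ignored (set empty)
end set {} — state 1 not in

Answer: REJECT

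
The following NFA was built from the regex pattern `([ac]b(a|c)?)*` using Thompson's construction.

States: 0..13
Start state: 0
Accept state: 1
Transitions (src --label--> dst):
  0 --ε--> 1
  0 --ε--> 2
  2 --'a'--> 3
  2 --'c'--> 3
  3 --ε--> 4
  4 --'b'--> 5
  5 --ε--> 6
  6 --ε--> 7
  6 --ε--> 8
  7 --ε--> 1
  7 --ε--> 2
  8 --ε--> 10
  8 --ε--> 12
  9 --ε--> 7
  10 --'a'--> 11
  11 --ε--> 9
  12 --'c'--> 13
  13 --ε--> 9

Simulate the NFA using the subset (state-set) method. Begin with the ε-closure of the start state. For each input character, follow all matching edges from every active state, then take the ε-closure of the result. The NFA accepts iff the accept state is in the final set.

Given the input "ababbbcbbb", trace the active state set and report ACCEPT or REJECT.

start: ε-closure({0}) = {0,1,2}
'a' @ 1: {3,4}
'b' @ 2: {1,2,5,6,7,8,10,12}  ✓accept
'a' @ 3: {1,2,3,4,7,9,11}  ✓accept
'b' @ 4: {1,2,5,6,7,8,10,12}  ✓accept
'b' @ 5: {}  — dead — no transitions
rest 'bcbbb' ignored (set empty)
final: {}; accept 1 not in set

Answer: REJECT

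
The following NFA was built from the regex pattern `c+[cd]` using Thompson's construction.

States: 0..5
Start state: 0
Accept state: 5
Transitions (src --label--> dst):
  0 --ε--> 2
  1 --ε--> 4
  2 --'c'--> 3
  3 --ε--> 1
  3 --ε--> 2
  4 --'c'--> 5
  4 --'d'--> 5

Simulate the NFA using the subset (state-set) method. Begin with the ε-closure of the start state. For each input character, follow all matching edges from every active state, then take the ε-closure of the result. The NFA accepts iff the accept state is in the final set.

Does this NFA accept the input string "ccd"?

Answer: ACCEPT

Steps:
start: ε-closure({0}) = {0,2}
'c' @ 1: {1,2,3,4}
'c' @ 2: {1,2,3,4,5}  ✓accept
'd' @ 3: {5}  ✓accept
final: {5}; accept 5 in set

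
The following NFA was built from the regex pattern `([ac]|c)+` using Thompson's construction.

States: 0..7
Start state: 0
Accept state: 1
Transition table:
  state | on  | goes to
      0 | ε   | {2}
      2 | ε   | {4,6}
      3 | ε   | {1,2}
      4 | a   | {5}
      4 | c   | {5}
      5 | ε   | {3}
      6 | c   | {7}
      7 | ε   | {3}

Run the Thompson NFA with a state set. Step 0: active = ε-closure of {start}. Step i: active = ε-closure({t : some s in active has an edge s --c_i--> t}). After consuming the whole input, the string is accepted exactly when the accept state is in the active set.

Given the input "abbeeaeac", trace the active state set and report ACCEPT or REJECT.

start: ε-closure({0}) = {0,2,4,6}
'a' @ 1: {1,2,3,4,5,6}  [accepting]
'b' @ 2: {}  — no active states
rest 'beeaeac' ignored (set empty)
final: {}; accept 1 not in set

Answer: REJECT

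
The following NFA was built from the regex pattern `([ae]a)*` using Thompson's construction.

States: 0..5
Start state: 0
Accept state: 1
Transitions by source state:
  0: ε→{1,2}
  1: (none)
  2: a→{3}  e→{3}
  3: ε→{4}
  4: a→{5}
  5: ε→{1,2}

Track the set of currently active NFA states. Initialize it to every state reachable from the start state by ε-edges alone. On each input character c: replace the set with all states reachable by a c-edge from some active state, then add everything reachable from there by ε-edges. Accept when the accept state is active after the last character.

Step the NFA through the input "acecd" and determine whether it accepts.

initial (ε-close {0}): {0,1,2}
'a' @ 1: {3,4}
'c' @ 2: {}  — no active states
rest 'ecd' ignored (set empty)
end set {} — state 1 not in

Answer: REJECT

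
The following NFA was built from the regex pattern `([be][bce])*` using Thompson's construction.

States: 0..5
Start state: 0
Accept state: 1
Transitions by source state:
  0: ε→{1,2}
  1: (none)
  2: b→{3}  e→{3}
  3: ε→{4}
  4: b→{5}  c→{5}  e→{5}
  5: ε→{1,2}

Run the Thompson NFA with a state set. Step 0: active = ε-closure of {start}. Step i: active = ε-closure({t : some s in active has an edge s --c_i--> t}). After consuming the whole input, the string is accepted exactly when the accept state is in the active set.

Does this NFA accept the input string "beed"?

Answer: REJECT

Derivation:
S₀ = ε-closure({0}) = {0,1,2}
'b' @ 1: {3,4}
'e' @ 2: {1,2,5}  ✓accept
'e' @ 3: {3,4}
'd' @ 4: {}  — no active states
after full input: {}  (accept=1 not in)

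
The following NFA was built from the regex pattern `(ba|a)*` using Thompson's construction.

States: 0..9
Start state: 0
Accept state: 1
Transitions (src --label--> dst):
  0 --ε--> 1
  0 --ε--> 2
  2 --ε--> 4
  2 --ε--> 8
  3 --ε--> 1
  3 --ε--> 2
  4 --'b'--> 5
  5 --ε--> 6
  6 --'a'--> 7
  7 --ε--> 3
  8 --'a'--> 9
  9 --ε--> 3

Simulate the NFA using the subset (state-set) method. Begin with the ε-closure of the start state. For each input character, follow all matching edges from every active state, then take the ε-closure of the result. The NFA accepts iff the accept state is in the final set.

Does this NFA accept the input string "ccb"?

Answer: REJECT

Steps:
initial (ε-close {0}): {0,1,2,4,8}
'c' @ 1: {}  — dead — no transitions
rest 'cb' ignored (set empty)
final: {}; accept 1 not in set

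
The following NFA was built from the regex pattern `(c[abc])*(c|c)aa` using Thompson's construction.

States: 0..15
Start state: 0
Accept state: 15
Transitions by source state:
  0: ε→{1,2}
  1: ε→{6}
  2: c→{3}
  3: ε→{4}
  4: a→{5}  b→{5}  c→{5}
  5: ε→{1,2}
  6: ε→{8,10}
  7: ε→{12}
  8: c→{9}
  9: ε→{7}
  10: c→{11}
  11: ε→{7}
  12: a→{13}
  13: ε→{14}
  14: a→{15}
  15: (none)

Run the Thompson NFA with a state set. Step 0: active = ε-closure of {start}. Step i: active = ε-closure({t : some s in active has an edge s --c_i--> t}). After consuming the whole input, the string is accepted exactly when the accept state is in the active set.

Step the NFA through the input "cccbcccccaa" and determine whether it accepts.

Answer: ACCEPT

Trace:
start: ε-closure({0}) = {0,1,2,6,8,10}
'c' @ 1: {3,4,7,9,11,12}
'c' @ 2: {1,2,5,6,8,10}
'c' @ 3: {3,4,7,9,11,12}
'b' @ 4: {1,2,5,6,8,10}
'c' @ 5: {3,4,7,9,11,12}
'c' @ 6: {1,2,5,6,8,10}
'c' @ 7: {3,4,7,9,11,12}
'c' @ 8: {1,2,5,6,8,10}
'c' @ 9: {3,4,7,9,11,12}
'a' @ 10: {1,2,5,6,8,10,13,14}
'a' @ 11: {15}  (accept∈set)
final: {15}; accept 15 in set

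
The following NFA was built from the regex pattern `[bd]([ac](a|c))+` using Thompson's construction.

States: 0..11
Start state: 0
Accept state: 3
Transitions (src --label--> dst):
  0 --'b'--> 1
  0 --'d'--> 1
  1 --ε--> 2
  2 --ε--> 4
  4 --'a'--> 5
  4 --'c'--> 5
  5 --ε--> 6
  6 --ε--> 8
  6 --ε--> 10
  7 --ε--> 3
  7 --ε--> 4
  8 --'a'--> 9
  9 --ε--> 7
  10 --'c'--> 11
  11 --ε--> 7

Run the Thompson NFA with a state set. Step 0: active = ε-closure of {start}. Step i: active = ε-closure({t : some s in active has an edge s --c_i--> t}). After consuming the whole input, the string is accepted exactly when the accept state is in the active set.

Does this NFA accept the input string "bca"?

S₀ = ε-closure({0}) = {0}
'b' @ 1: {1,2,4}
'c' @ 2: {5,6,8,10}
'a' @ 3: {3,4,7,9}  [accepting]
after full input: {3,4,7,9}  (accept=3 in)

Answer: ACCEPT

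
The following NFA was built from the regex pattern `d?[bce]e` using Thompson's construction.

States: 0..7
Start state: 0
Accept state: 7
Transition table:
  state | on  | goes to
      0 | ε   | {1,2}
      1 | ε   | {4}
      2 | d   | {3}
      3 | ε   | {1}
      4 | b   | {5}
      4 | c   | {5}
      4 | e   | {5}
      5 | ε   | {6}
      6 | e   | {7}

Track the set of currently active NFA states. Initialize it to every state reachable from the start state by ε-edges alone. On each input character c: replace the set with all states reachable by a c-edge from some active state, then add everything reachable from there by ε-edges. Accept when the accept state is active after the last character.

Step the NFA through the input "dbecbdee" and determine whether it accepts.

Answer: REJECT

Steps:
S₀ = ε-closure({0}) = {0,1,2,4}
'd' @ 1: {1,3,4}
'b' @ 2: {5,6}
'e' @ 3: {7}  (accept∈set)
'c' @ 4: {}  — no active states
rest 'bdee' ignored (set empty)
after full input: {}  (accept=7 not in)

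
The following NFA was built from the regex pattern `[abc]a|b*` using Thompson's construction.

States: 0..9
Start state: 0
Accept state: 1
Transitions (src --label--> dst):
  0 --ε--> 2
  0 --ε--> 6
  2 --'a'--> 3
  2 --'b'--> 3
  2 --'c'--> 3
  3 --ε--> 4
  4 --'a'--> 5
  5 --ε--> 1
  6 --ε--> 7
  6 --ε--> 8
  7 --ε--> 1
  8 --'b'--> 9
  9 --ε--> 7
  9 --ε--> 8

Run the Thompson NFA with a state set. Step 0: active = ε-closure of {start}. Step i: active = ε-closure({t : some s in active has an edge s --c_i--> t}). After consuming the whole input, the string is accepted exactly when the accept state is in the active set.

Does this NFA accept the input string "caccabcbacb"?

Answer: REJECT

Derivation:
start: ε-closure({0}) = {0,1,2,6,7,8}
'c' @ 1: {3,4}
'a' @ 2: {1,5}  [accepting]
'c' @ 3: {}  — dead — no transitions
rest 'cabcbacb' ignored (set empty)
final: {}; accept 1 not in set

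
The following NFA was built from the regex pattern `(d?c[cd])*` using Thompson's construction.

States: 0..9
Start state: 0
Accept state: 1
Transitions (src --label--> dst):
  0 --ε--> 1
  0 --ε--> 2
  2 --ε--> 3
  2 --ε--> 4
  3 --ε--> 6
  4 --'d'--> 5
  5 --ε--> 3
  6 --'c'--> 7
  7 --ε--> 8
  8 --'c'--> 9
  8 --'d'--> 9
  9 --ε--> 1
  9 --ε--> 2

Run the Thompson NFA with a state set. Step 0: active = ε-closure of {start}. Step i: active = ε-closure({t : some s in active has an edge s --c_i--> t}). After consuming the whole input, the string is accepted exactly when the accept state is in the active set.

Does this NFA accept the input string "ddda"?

S₀ = ε-closure({0}) = {0,1,2,3,4,6}
'd' @ 1: {3,5,6}
'd' @ 2: {}  — state set empty
rest 'da' ignored (set empty)
final: {}; accept 1 not in set

Answer: REJECT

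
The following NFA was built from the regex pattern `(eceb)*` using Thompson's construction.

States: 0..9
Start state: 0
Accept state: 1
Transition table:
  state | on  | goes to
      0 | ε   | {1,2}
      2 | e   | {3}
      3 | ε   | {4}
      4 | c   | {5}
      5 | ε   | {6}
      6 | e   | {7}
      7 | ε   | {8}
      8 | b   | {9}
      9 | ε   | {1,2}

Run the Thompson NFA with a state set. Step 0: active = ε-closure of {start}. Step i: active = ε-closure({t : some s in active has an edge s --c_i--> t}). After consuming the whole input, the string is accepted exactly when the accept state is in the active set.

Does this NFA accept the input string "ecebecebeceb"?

start: ε-closure({0}) = {0,1,2}
'e' @ 1: {3,4}
'c' @ 2: {5,6}
'e' @ 3: {7,8}
'b' @ 4: {1,2,9}  [accepting]
'e' @ 5: {3,4}
'c' @ 6: {5,6}
'e' @ 7: {7,8}
'b' @ 8: {1,2,9}  [accepting]
'e' @ 9: {3,4}
'c' @ 10: {5,6}
'e' @ 11: {7,8}
'b' @ 12: {1,2,9}  [accepting]
after full input: {1,2,9}  (accept=1 in)

Answer: ACCEPT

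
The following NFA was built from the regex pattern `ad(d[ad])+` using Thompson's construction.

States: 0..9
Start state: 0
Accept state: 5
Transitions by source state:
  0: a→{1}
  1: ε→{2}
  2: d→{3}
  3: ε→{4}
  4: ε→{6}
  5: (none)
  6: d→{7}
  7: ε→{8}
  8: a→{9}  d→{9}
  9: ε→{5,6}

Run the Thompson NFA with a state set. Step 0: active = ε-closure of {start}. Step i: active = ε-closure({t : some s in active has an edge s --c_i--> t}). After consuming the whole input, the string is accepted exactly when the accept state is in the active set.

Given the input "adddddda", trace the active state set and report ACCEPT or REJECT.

Answer: ACCEPT

Derivation:
S₀ = ε-closure({0}) = {0}
'a' @ 1: {1,2}
'd' @ 2: {3,4,6}
'd' @ 3: {7,8}
'd' @ 4: {5,6,9}  (accept∈set)
'd' @ 5: {7,8}
'd' @ 6: {5,6,9}  (accept∈set)
'd' @ 7: {7,8}
'a' @ 8: {5,6,9}  (accept∈set)
final: {5,6,9}; accept 5 in set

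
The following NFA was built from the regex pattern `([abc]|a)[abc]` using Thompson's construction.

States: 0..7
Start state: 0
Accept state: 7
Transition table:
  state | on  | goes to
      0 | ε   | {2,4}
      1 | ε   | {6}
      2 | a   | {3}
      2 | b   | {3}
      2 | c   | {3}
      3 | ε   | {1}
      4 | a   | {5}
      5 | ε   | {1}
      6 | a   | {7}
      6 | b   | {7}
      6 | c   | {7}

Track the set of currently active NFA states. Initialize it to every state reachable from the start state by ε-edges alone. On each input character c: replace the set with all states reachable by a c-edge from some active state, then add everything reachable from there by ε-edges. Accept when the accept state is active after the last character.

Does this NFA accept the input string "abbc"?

Answer: REJECT

Steps:
initial (ε-close {0}): {0,2,4}
'a' @ 1: {1,3,5,6}
'b' @ 2: {7}  [accepting]
'b' @ 3: {}  — no active states
rest 'c' ignored (set empty)
end set {} — state 7 not in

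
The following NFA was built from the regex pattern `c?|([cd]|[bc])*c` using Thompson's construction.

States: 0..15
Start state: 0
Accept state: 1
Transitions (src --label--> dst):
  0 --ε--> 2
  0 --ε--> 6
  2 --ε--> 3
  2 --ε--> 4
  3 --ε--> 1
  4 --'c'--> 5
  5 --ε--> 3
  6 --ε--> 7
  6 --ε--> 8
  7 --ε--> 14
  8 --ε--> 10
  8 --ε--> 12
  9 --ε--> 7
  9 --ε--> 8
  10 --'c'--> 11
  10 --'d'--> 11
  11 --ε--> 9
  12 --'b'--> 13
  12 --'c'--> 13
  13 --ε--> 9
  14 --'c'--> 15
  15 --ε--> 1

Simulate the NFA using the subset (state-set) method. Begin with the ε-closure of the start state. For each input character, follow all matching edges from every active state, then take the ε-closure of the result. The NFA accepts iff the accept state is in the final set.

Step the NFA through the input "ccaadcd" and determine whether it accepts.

Answer: REJECT

Steps:
start: ε-closure({0}) = {0,1,2,3,4,6,7,8,10,12,14}
'c' @ 1: {1,3,5,7,8,9,10,11,12,13,14,15}  [accepting]
'c' @ 2: {1,7,8,9,10,11,12,13,14,15}  [accepting]
'a' @ 3: {}  — no active states
rest 'adcd' ignored (set empty)
end set {} — state 1 not in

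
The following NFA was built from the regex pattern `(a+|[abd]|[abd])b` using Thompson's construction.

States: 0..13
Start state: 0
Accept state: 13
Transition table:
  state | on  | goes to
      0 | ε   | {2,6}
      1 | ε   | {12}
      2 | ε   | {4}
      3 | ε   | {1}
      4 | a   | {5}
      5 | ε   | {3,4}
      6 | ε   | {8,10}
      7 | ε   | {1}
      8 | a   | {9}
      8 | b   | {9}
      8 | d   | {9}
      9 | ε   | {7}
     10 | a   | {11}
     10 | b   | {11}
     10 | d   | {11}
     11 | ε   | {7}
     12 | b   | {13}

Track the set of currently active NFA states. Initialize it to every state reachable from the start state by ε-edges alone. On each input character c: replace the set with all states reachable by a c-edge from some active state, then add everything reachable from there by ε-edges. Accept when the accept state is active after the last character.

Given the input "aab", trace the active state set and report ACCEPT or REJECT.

start: ε-closure({0}) = {0,2,4,6,8,10}
'a' @ 1: {1,3,4,5,7,9,11,12}
'a' @ 2: {1,3,4,5,12}
'b' @ 3: {13}  (accept∈set)
final: {13}; accept 13 in set

Answer: ACCEPT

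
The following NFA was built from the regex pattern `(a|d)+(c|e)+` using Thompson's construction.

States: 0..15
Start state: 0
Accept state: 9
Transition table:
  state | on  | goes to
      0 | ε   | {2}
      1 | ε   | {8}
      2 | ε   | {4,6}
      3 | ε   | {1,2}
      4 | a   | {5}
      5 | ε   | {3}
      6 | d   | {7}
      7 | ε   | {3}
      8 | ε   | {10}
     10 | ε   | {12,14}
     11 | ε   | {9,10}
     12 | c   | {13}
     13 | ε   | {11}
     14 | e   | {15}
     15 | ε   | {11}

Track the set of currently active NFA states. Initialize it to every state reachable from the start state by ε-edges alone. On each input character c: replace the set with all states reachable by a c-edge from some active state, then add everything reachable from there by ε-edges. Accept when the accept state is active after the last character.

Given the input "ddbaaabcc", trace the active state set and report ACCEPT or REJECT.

Answer: REJECT

Steps:
S₀ = ε-closure({0}) = {0,2,4,6}
'd' @ 1: {1,2,3,4,6,7,8,10,12,14}
'd' @ 2: {1,2,3,4,6,7,8,10,12,14}
'b' @ 3: {}  — dead — no transitions
rest 'aaabcc' ignored (set empty)
end set {} — state 9 not in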